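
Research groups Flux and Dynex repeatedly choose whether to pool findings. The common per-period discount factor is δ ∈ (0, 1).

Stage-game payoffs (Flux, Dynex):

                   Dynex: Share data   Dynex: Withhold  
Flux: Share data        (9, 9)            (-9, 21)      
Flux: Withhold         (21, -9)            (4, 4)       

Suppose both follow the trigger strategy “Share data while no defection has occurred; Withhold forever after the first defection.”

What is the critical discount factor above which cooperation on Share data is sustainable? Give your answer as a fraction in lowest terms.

12/17

Under grim trigger the critical discount factor is (T−C)/(T−P) with T = 21, C = 9, P = 4.
δ* = (21−9)/(21−4) = 12/17.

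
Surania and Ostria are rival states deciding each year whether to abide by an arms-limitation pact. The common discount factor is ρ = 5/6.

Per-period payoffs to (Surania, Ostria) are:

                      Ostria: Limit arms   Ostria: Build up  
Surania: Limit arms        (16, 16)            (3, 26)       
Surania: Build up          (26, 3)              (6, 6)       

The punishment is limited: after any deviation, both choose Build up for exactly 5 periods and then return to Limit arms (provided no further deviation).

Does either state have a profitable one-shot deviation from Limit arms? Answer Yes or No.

A one-shot deviation gives 26 now, then 6 for 5 periods, then back to 16.
Gain from deviating: (26−16) today; loss: (16−6) in each of the next 5 periods.
No-deviation condition: (16−6)(ρ+…+ρ^5) ≥ 26−16, i.e. ρ+…+ρ^5 ≥ 1.
At ρ = 5/6: ρ+…+ρ^5 = 2.9906 ≥ 1.0000.
So cooperation is sustainable.

No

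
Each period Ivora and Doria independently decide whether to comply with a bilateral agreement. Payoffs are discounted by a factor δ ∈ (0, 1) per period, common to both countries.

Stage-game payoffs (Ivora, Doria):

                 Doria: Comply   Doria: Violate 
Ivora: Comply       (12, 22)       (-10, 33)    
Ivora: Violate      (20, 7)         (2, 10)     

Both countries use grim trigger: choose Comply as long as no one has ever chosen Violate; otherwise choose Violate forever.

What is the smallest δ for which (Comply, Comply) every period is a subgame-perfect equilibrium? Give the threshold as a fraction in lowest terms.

11/23

Ivora's threshold: (20−12)/(20−2) = 4/9.
Doria's threshold: (33−22)/(33−10) = 11/23.
4/9 < 11/23, so Doria binds and δ* = 11/23.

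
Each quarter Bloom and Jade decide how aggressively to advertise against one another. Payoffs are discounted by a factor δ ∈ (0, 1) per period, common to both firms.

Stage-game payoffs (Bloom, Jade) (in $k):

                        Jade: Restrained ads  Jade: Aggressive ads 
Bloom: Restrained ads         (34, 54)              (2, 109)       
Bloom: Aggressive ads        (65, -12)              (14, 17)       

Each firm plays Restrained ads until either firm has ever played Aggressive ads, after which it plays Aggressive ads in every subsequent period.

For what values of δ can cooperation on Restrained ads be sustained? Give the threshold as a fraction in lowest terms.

Bloom: cooperation gives 34 each period; deviation gives 65 once then 14 forever.
  34/(1−δ) ≥ 65 + 14δ/(1−δ) ⇒ δ ≥ 31/51.
Jade: cooperation gives 54 each period; deviation gives 109 once then 17 forever.
  δ ≥ 55/92.
Both must hold, so the binding constraint is Bloom's: δ ≥ 31/51.

31/51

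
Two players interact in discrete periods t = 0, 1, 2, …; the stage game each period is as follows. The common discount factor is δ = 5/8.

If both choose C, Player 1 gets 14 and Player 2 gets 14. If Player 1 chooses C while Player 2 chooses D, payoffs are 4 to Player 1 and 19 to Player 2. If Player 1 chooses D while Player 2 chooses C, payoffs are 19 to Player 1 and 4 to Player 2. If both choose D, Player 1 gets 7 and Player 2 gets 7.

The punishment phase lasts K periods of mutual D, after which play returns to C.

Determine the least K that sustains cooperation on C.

2

IC: δ(1−δ^K)/(1−δ) ≥ (19−14)/(14−7) = 5/7.
With δ = 5/8: need 1 − δ^K ≥ 5/7·(1−5/8)/(5/8), i.e. δ^K ≤ 0.5714.
Since (5/8)^1 = 0.6250 and (5/8)^2 = 0.3906, the smallest such K is 2.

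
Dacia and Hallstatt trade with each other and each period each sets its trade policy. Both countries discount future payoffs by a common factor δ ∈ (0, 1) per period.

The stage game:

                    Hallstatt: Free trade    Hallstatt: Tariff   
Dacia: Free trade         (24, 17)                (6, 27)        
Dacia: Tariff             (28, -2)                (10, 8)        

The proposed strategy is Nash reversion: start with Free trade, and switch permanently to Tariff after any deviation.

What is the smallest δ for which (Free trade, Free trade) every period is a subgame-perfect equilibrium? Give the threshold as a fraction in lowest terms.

For Dacia: deviation gain 28−24 = 4, per-period punishment loss 24−10 = 14. IC gives δ ≥ 4/18 = 2/9.
For Hallstatt: gain 10, loss 9 per period, so δ ≥ 10/19.
The tighter constraint is Hallstatt's, so cooperation needs δ ≥ 10/19.

10/19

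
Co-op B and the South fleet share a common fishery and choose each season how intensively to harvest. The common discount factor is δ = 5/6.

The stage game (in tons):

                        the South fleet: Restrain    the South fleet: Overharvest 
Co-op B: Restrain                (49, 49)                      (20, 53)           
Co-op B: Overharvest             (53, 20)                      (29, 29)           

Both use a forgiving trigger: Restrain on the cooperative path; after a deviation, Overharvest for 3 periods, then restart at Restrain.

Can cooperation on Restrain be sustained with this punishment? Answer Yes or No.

A one-shot deviation gives 53 now, then 29 for 3 periods, then back to 49.
Gain from deviating: (53−49) today; loss: (49−29) in each of the next 3 periods.
No-deviation condition: (49−29)(δ+…+δ^3) ≥ 53−49, i.e. δ+…+δ^3 ≥ 1/5.
At δ = 5/6: δ+…+δ^3 = 2.1065 ≥ 0.2000.
So cooperation is sustainable.

Yes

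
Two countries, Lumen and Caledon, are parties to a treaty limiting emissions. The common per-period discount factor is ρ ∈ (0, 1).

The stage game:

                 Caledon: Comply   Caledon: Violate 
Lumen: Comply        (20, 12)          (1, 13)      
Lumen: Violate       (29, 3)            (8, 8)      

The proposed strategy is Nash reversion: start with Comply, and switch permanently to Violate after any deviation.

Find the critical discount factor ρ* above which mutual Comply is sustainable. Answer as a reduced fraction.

Lumen: cooperation gives 20 each period; deviation gives 29 once then 8 forever.
  20/(1−ρ) ≥ 29 + 8ρ/(1−ρ) ⇒ ρ ≥ 9/21 = 3/7.
Caledon: cooperation gives 12 each period; deviation gives 13 once then 8 forever.
  ρ ≥ 1/5.
Both must hold, so the binding constraint is Lumen's: ρ ≥ 3/7.

3/7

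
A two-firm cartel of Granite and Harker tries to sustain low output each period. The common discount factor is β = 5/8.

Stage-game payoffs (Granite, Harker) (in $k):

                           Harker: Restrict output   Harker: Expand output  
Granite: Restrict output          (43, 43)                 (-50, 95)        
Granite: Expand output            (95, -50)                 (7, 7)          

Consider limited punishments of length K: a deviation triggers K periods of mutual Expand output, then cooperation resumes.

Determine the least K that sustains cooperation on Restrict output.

5

No profitable deviation requires (43−7)(β+…+β^K) ≥ 95−43, i.e. β+…+β^K ≥ 13/9 ≈ 1.4444.
With β = 5/8, the partial sums are K=1: 0.6250, K=2: 1.0156, K=3: 1.2598, K=4: 1.4124, K=5: 1.5077.
K = 5 is the first length at which the sum reaches 1.4444.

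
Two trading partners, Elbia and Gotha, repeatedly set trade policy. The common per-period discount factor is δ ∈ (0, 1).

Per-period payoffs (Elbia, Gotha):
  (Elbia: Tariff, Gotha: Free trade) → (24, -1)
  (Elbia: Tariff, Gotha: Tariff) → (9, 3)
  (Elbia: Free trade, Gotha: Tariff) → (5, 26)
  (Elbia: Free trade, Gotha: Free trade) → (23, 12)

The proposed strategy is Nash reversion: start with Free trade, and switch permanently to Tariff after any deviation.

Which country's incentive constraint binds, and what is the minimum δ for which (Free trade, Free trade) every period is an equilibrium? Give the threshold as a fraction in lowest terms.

Gotha; δ ≥ 14/23

For Elbia: deviation gain 24−23 = 1, per-period punishment loss 23−9 = 14. IC gives δ ≥ 1/15.
For Gotha: gain 14, loss 9 per period, so δ ≥ 14/23.
The tighter constraint is Gotha's, so cooperation needs δ ≥ 14/23.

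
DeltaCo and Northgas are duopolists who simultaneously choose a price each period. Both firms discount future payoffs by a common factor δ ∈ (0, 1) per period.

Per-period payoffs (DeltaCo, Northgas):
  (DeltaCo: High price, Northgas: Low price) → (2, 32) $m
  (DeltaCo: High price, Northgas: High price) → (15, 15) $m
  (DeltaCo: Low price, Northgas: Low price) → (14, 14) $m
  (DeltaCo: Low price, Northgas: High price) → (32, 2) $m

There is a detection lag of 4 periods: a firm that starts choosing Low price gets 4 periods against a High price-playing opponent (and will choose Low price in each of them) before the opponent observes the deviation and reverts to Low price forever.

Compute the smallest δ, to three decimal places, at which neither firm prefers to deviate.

0.986

Deviating for the 4 undetected periods gains 32−15 = 17 per period over cooperation, then loses 15−14 = 1 per period forever once punishment starts.
Gain: 17(1 + δ + … + δ^3); loss: 1·δ^4/(1−δ).
No profitable deviation ⇔ 17(1−δ^4) ≤ 1·δ^4, i.e. δ^4 ≥ 17/(17+1) = 17/18.
Hence δ ≥ (17/18)^(1/4) ≈ 0.986.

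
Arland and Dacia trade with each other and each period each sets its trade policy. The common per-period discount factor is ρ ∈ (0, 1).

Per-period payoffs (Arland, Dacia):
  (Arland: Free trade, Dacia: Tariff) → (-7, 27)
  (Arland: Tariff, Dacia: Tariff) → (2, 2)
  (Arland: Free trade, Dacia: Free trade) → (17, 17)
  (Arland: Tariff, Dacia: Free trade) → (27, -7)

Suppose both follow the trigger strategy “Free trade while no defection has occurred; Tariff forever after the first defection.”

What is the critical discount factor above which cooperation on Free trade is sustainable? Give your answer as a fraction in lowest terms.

2/5

Under grim trigger the critical discount factor is (T−C)/(T−P) with T = 27, C = 17, P = 2.
ρ* = (27−17)/(27−2) = 10/25 = 2/5.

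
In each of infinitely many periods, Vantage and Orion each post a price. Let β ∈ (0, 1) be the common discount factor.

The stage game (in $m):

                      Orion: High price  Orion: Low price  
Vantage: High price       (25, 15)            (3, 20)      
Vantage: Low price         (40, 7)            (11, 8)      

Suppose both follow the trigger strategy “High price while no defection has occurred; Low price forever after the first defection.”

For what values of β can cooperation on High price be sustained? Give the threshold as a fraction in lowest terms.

Vantage: cooperation gives 25 each period; deviation gives 40 once then 11 forever.
  25/(1−β) ≥ 40 + 11β/(1−β) ⇒ β ≥ 15/29.
Orion: cooperation gives 15 each period; deviation gives 20 once then 8 forever.
  β ≥ 5/12.
Both must hold, so the binding constraint is Vantage's: β ≥ 15/29.

15/29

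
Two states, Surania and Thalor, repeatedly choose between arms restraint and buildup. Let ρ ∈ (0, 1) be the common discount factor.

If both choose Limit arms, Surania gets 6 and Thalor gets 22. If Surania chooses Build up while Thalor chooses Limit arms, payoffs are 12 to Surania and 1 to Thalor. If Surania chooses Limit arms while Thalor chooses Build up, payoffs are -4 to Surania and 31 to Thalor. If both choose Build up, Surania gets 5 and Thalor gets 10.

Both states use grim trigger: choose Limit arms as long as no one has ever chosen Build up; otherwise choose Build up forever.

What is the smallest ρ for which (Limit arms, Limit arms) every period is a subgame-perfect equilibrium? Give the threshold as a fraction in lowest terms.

6/7

For Surania: deviation gain 12−6 = 6, per-period punishment loss 6−5 = 1. IC gives ρ ≥ 6/7.
For Thalor: gain 9, loss 12 per period, so ρ ≥ 9/21 = 3/7.
The tighter constraint is Surania's, so cooperation needs ρ ≥ 6/7.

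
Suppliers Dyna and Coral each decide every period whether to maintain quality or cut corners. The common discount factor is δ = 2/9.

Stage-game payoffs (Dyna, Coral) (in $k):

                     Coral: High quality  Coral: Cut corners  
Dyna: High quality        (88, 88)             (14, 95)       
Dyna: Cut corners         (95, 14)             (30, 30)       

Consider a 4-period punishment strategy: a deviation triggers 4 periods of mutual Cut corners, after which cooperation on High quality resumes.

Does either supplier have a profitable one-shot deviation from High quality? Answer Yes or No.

No

Comparing payoff streams over the 5 periods until play realigns: cooperate → 88(1+δ+…+δ^4); deviate → 95 + 30(δ+…+δ^4).
Cooperation is sustained iff (88−30)(δ+…+δ^4) ≥ 95−88.
δ+…+δ^4 = 2/9·(1−(2/9)^4)/(1−2/9) = 0.2850, and (95−88)/(88−30) = 0.1207.
0.2850 ≥ 0.1207, so cooperation is sustainable.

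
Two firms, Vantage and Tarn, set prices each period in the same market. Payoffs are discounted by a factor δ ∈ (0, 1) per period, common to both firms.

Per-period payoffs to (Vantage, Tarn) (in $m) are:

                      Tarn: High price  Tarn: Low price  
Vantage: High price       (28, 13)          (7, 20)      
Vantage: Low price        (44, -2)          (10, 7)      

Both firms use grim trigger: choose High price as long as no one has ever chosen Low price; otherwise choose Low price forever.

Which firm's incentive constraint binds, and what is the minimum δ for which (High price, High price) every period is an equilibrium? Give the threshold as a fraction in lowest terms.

Vantage: cooperation gives 28 each period; deviation gives 44 once then 10 forever.
  28/(1−δ) ≥ 44 + 10δ/(1−δ) ⇒ δ ≥ 16/34 = 8/17.
Tarn: cooperation gives 13 each period; deviation gives 20 once then 7 forever.
  δ ≥ 7/13.
Both must hold, so the binding constraint is Tarn's: δ ≥ 7/13.

Tarn; δ ≥ 7/13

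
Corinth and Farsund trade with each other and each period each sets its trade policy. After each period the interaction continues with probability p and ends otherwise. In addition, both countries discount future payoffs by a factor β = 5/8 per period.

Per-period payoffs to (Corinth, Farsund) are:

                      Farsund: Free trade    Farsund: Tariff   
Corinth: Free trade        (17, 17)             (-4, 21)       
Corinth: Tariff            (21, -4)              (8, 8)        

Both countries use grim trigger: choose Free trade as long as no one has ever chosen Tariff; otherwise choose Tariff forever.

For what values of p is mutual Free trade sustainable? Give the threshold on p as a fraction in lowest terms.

32/65

With continuation probability p and discount β, the effective per-period discount factor is βp.
Grim-trigger IC: βp ≥ (21−17)/(21−8) = 4/13.
So p ≥ (4/13)/(5/8) = 32/65.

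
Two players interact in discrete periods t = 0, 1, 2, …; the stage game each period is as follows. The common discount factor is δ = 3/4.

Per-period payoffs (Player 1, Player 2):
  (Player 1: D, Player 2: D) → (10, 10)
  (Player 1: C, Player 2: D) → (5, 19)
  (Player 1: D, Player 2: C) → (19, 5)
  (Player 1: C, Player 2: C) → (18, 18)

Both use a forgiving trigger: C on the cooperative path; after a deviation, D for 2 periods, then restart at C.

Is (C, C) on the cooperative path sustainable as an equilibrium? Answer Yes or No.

A one-shot deviation gives 19 now, then 10 for 2 periods, then back to 18.
Gain from deviating: (19−18) today; loss: (18−10) in each of the next 2 periods.
No-deviation condition: (18−10)(δ+…+δ^2) ≥ 19−18, i.e. δ+…+δ^2 ≥ 1/8.
At δ = 3/4: δ+…+δ^2 = 1.3125 ≥ 0.1250.
So cooperation is sustainable.

Yes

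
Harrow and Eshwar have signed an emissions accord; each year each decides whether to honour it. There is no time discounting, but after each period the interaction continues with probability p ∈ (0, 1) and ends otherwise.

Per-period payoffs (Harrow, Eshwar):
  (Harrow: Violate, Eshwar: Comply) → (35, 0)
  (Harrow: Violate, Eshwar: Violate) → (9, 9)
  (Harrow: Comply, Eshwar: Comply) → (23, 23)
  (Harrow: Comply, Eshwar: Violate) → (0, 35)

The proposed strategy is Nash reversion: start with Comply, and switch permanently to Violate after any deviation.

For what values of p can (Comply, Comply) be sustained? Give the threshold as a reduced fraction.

6/13

With no time discounting, the continuation probability p plays the role of the discount factor.
Grim-trigger IC: 23/(1−p) ≥ 35 + 9p/(1−p) ⇒ p ≥ (35−23)/(35−9) = 6/13.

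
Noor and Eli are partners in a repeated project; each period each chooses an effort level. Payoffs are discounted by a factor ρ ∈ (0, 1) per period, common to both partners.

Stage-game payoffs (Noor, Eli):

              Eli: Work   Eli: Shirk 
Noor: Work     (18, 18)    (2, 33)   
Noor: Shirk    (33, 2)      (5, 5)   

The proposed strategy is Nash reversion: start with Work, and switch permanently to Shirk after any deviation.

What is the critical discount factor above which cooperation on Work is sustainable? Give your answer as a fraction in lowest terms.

Under grim trigger the critical discount factor is (T−C)/(T−P) with T = 33, C = 18, P = 5.
ρ* = (33−18)/(33−5) = 15/28.

15/28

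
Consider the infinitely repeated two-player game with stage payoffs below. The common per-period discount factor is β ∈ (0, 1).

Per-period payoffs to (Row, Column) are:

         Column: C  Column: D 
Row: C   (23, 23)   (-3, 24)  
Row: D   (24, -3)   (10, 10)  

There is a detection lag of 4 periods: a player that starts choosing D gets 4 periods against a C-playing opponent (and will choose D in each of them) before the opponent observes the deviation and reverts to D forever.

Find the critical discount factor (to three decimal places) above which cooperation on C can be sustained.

A deviator earns 24 for 4 periods, then 10 forever; cooperating earns 23 forever. Multiplying the IC by (1−β):
23 ≥ 24(1−β^4) + 10β^4, so 14·β^4 ≥ 1 and β^4 ≥ 1/14.
β ≥ (1/14)^(1/4) ≈ 0.517.

0.517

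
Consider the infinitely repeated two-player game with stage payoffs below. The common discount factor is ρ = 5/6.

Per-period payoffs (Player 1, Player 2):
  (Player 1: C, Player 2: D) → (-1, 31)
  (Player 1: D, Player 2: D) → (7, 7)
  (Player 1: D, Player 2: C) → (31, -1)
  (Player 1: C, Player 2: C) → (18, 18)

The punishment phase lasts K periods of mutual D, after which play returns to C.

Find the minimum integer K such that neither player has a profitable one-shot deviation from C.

Need Σ_{k=1}^{K} ρ^k ≥ (31−18)/(18−7) = 1.1818 at ρ = 5/6.
At K = 1 the sum is 0.8333 < 1.1818; at K = 2 it is 1.5278 ≥ 1.1818.
So the minimum punishment length is K = 2.

2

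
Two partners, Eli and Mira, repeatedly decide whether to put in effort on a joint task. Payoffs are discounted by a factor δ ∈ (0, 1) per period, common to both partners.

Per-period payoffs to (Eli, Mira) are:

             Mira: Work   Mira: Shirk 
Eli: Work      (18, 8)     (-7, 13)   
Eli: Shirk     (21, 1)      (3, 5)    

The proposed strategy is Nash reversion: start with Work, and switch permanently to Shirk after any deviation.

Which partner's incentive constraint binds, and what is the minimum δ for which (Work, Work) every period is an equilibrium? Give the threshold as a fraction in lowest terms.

Mira; δ ≥ 5/8

Eli's threshold: (21−18)/(21−3) = 1/6.
Mira's threshold: (13−8)/(13−5) = 5/8.
1/6 < 5/8, so Mira binds and δ* = 5/8.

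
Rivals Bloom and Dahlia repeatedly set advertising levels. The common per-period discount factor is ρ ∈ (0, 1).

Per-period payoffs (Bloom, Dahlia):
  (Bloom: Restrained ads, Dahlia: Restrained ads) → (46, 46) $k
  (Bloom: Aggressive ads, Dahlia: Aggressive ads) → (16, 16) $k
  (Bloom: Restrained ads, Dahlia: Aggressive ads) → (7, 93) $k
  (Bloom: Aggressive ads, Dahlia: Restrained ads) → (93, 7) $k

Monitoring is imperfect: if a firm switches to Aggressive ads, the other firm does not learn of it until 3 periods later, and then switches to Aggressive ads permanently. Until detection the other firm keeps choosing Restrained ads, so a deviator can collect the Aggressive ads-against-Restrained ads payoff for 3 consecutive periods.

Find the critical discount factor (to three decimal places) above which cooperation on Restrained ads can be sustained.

Deviating for the 3 undetected periods gains 93−46 = 47 per period over cooperation, then loses 46−16 = 30 per period forever once punishment starts.
Gain: 47(1 + ρ + … + ρ^2); loss: 30·ρ^3/(1−ρ).
No profitable deviation ⇔ 47(1−ρ^3) ≤ 30·ρ^3, i.e. ρ^3 ≥ 47/(47+30) = 47/77.
Hence ρ ≥ (47/77)^(1/3) ≈ 0.848.

0.848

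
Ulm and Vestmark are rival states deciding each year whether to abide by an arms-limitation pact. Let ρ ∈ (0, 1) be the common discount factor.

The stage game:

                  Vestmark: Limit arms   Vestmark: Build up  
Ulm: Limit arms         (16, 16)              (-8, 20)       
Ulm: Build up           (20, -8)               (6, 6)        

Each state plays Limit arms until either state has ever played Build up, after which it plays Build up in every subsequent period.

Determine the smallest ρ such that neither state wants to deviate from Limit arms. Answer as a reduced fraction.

2/7

Under grim trigger the critical discount factor is (T−C)/(T−P) with T = 20, C = 16, P = 6.
ρ* = (20−16)/(20−6) = 4/14 = 2/7.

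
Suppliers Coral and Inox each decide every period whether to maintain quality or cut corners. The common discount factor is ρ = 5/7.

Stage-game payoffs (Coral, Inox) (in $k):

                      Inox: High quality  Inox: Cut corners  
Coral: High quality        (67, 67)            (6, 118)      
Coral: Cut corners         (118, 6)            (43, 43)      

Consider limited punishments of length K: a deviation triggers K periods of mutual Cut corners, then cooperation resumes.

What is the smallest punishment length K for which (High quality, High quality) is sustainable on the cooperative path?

6

IC: ρ(1−ρ^K)/(1−ρ) ≥ (118−67)/(67−43) = 17/8.
With ρ = 5/7: need 1 − ρ^K ≥ 17/8·(1−5/7)/(5/7), i.e. ρ^K ≤ 0.1500.
Since (5/7)^5 = 0.1859 and (5/7)^6 = 0.1328, the smallest such K is 6.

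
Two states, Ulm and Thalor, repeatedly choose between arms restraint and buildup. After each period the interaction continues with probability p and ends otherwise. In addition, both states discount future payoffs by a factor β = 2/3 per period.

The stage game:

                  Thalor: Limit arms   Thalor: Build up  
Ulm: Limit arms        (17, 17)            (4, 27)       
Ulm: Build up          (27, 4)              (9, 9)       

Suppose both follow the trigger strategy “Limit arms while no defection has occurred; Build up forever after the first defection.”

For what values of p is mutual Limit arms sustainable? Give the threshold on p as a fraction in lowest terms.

With continuation probability p and discount β, the effective per-period discount factor is βp.
Grim-trigger IC: βp ≥ (27−17)/(27−9) = 5/9.
So p ≥ (5/9)/(2/3) = 5/6.

5/6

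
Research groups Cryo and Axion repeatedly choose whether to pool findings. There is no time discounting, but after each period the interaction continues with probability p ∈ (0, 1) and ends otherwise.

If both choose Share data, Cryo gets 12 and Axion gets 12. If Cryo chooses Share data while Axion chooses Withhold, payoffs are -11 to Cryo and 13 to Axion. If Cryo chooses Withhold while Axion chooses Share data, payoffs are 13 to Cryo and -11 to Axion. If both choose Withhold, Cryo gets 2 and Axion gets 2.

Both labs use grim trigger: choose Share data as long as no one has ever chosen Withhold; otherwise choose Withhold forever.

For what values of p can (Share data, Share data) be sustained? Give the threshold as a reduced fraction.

1/11

Expected cooperation value is 12 + p·12 + p²·12 + … = 12/(1−p); deviation gives 13 + p·2/(1−p).
12 ≥ 13(1−p) + 2p ⇒ 11p ≥ 1 ⇒ p ≥ 1/11.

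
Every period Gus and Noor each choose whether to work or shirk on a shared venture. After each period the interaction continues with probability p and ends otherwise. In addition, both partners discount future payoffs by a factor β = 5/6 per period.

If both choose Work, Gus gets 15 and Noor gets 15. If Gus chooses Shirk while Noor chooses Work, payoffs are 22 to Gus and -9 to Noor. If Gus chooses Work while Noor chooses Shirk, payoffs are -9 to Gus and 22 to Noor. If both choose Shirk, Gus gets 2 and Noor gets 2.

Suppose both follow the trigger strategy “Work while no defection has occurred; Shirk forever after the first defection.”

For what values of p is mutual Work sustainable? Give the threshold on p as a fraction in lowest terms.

21/50

Expected continuation weight on next period's payoff is β·p = 5/6·p, which plays the role of the discount factor.
Cooperation requires 5/6·p ≥ (22−15)/(22−2) = 7/20, hence p ≥ 21/50.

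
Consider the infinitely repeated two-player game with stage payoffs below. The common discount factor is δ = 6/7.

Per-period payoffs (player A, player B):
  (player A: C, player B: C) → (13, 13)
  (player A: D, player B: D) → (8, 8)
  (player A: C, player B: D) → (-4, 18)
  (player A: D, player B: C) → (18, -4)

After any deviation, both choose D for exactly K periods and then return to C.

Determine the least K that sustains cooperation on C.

Need Σ_{k=1}^{K} δ^k ≥ (18−13)/(13−8) = 1.0000 at δ = 6/7.
At K = 1 the sum is 0.8571 < 1.0000; at K = 2 it is 1.5918 ≥ 1.0000.
So the minimum punishment length is K = 2.

2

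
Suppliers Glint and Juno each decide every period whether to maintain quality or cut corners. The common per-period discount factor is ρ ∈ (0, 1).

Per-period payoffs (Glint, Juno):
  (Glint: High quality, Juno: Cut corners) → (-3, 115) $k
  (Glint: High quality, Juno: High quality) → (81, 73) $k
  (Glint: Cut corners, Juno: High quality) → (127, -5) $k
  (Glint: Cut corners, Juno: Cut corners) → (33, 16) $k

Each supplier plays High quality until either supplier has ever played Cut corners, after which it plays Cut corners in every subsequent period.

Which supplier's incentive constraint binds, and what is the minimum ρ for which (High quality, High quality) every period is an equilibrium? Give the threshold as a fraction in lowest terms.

Glint; ρ ≥ 23/47

Glint's threshold: (127−81)/(127−33) = 23/47.
Juno's threshold: (115−73)/(115−16) = 14/33.
23/47 > 14/33, so Glint binds and ρ* = 23/47.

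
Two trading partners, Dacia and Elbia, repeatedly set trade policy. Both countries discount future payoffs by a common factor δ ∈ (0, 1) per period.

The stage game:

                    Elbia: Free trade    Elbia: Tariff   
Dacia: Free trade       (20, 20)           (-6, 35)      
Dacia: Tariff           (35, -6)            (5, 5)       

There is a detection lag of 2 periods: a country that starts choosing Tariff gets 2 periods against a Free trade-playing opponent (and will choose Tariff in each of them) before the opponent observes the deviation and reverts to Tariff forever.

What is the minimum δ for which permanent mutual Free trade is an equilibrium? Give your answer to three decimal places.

Deviating for the 2 undetected periods gains 35−20 = 15 per period over cooperation, then loses 20−5 = 15 per period forever once punishment starts.
Gain: 15(1 + δ + … + δ^1); loss: 15·δ^2/(1−δ).
No profitable deviation ⇔ 15(1−δ^2) ≤ 15·δ^2, i.e. δ^2 ≥ 15/(15+15) = 1/2.
Hence δ ≥ (1/2)^(1/2) ≈ 0.707.

0.707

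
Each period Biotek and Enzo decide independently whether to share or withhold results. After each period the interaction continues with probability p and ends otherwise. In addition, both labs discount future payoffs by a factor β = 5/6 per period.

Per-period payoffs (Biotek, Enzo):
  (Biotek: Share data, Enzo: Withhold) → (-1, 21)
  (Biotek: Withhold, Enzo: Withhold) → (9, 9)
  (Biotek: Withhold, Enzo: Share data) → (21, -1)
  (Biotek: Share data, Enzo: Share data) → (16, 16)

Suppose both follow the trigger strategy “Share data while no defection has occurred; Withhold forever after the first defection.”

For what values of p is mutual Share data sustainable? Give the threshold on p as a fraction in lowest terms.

1/2

With continuation probability p and discount β, the effective per-period discount factor is βp.
Grim-trigger IC: βp ≥ (21−16)/(21−9) = 5/12.
So p ≥ (5/12)/(5/6) = 1/2.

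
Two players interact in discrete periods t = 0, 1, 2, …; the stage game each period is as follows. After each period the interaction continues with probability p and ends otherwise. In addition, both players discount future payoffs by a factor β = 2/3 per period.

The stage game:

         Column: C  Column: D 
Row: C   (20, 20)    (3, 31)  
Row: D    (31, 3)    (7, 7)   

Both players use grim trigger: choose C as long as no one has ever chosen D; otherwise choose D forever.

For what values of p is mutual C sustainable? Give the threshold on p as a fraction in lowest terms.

11/16

With continuation probability p and discount β, the effective per-period discount factor is βp.
Grim-trigger IC: βp ≥ (31−20)/(31−7) = 11/24.
So p ≥ (11/24)/(2/3) = 11/16.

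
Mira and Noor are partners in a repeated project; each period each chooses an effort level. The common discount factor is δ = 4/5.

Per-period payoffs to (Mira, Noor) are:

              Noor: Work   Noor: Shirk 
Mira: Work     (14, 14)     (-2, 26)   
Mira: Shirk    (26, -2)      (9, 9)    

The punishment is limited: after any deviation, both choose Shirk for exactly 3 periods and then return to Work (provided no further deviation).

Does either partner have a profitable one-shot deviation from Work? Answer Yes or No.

Yes

Comparing payoff streams over the 4 periods until play realigns: cooperate → 14(1+δ+…+δ^3); deviate → 26 + 9(δ+…+δ^3).
Cooperation is sustained iff (14−9)(δ+…+δ^3) ≥ 26−14.
δ+…+δ^3 = 4/5·(1−(4/5)^3)/(1−4/5) = 1.9520, and (26−14)/(14−9) = 2.4000.
1.9520 < 2.4000, so cooperation is not sustainable.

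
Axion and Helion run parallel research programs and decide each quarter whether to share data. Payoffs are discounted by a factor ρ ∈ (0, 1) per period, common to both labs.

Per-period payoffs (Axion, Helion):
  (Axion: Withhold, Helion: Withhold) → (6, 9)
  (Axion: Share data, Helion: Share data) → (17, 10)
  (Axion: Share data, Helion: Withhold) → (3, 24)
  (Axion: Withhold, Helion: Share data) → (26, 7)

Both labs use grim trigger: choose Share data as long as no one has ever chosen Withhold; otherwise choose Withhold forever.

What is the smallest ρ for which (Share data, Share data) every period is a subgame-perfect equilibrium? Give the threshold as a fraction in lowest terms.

For Axion: deviation gain 26−17 = 9, per-period punishment loss 17−6 = 11. IC gives ρ ≥ 9/20.
For Helion: gain 14, loss 1 per period, so ρ ≥ 14/15.
The tighter constraint is Helion's, so cooperation needs ρ ≥ 14/15.

14/15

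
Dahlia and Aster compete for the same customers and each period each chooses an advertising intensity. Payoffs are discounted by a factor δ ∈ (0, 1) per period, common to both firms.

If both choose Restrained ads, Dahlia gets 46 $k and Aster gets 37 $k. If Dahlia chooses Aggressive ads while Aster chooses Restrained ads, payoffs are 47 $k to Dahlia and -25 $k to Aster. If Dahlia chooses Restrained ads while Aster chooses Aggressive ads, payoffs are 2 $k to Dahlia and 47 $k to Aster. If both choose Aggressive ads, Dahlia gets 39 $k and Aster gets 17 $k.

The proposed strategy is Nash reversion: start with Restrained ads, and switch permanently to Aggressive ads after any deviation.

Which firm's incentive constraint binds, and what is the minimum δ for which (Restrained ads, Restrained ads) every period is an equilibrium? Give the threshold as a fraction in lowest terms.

Aster; δ ≥ 1/3

Dahlia: cooperation gives 46 each period; deviation gives 47 once then 39 forever.
  46/(1−δ) ≥ 47 + 39δ/(1−δ) ⇒ δ ≥ 1/8.
Aster: cooperation gives 37 each period; deviation gives 47 once then 17 forever.
  δ ≥ 10/30 = 1/3.
Both must hold, so the binding constraint is Aster's: δ ≥ 1/3.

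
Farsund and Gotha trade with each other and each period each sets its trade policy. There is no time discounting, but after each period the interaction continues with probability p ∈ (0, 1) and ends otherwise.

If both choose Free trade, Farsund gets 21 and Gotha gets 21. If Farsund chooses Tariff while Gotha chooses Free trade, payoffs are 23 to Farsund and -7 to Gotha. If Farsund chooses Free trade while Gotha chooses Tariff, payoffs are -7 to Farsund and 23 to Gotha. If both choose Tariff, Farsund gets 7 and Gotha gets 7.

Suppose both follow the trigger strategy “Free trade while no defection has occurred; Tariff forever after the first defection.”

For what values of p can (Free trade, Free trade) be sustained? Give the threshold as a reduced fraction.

Expected cooperation value is 21 + p·21 + p²·21 + … = 21/(1−p); deviation gives 23 + p·7/(1−p).
21 ≥ 23(1−p) + 7p ⇒ 16p ≥ 2 ⇒ p ≥ 2/16 = 1/8.

1/8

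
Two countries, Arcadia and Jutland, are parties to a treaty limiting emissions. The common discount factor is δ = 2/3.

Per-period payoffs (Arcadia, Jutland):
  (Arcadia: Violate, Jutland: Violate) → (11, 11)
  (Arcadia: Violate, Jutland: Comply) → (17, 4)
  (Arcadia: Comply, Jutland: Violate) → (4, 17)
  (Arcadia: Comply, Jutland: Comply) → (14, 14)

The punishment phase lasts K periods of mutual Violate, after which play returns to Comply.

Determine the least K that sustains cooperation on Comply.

No profitable deviation requires (14−11)(δ+…+δ^K) ≥ 17−14, i.e. δ+…+δ^K ≥ 1 ≈ 1.0000.
With δ = 2/3, the partial sums are K=1: 0.6667, K=2: 1.1111.
K = 2 is the first length at which the sum reaches 1.0000.

2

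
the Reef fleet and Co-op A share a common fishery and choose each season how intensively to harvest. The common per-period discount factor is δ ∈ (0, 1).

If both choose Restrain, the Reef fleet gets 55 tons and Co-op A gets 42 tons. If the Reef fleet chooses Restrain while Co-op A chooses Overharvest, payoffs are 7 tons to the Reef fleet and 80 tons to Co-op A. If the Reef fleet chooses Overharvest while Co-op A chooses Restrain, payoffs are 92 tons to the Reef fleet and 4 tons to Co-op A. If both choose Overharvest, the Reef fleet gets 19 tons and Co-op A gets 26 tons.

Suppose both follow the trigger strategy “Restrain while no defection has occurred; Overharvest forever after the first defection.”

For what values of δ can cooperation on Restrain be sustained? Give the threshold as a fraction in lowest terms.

19/27

the Reef fleet's threshold: (92−55)/(92−19) = 37/73.
Co-op A's threshold: (80−42)/(80−26) = 19/27.
37/73 < 19/27, so Co-op A binds and δ* = 19/27.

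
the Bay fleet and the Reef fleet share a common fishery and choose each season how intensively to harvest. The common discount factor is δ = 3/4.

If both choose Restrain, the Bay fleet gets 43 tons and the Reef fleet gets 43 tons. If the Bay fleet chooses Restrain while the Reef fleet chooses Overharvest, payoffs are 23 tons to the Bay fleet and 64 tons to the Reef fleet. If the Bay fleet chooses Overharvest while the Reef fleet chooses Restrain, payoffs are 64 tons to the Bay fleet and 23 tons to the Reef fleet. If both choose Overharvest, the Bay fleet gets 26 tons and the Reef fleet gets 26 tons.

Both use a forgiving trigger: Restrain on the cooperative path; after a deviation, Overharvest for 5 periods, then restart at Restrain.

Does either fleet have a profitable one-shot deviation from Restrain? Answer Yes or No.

No

Comparing payoff streams over the 6 periods until play realigns: cooperate → 43(1+δ+…+δ^5); deviate → 64 + 26(δ+…+δ^5).
Cooperation is sustained iff (43−26)(δ+…+δ^5) ≥ 64−43.
δ+…+δ^5 = 3/4·(1−(3/4)^5)/(1−3/4) = 2.2881, and (64−43)/(43−26) = 1.2353.
2.2881 ≥ 1.2353, so cooperation is sustainable.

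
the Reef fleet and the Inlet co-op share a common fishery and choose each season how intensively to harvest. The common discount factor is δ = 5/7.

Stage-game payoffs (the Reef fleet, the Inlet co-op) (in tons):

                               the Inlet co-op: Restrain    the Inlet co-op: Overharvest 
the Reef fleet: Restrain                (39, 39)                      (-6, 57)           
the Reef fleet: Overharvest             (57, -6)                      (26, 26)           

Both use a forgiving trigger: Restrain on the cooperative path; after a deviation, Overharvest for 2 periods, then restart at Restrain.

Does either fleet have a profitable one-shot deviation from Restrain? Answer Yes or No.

Yes

A one-shot deviation gives 57 now, then 26 for 2 periods, then back to 39.
Gain from deviating: (57−39) today; loss: (39−26) in each of the next 2 periods.
No-deviation condition: (39−26)(δ+…+δ^2) ≥ 57−39, i.e. δ+…+δ^2 ≥ 18/13.
At δ = 5/7: δ+…+δ^2 = 1.2245 < 1.3846.
So cooperation is not sustainable.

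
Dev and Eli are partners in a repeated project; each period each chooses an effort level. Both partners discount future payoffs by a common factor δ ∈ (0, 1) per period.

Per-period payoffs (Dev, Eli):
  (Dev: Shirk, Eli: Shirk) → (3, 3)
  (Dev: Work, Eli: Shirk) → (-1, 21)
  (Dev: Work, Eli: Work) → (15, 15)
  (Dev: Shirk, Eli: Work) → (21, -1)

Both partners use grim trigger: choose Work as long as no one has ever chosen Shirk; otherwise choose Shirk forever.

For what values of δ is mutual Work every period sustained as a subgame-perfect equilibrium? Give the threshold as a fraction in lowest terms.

15/(1−δ) ≥ 21 + 3δ/(1−δ)
15 ≥ 21 − 18δ
δ ≥ 6/18 = 1/3.

1/3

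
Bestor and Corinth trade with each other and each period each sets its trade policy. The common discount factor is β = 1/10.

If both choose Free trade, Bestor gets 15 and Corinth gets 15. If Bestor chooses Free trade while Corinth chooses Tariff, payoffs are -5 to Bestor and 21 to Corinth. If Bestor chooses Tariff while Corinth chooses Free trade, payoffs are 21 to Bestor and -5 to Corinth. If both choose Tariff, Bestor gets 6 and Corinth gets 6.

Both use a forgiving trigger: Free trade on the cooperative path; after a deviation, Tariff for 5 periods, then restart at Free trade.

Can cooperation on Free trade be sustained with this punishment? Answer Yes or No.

No

Comparing payoff streams over the 6 periods until play realigns: cooperate → 15(1+β+…+β^5); deviate → 21 + 6(β+…+β^5).
Cooperation is sustained iff (15−6)(β+…+β^5) ≥ 21−15.
β+…+β^5 = 1/10·(1−(1/10)^5)/(1−1/10) = 0.1111, and (21−15)/(15−6) = 0.6667.
0.1111 < 0.6667, so cooperation is not sustainable.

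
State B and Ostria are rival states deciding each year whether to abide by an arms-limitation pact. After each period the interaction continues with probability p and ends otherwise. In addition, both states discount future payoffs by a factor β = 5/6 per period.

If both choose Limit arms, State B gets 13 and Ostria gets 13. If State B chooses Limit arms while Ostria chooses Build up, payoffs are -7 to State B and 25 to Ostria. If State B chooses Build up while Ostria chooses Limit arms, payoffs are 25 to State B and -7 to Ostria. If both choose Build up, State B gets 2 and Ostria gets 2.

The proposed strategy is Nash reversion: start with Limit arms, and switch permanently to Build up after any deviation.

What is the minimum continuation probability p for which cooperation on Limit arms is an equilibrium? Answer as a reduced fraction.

With continuation probability p and discount β, the effective per-period discount factor is βp.
Grim-trigger IC: βp ≥ (25−13)/(25−2) = 12/23.
So p ≥ (12/23)/(5/6) = 72/115.

72/115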